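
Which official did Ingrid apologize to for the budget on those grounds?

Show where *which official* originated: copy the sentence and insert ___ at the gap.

Which official did Ingrid apologize to ___ for the budget on those grounds?

Underlying clause: Ingrid did apologize to which official for the budget on those grounds.
'which official' functions as the object of the preposition 'to'. The gap is right after 'to'.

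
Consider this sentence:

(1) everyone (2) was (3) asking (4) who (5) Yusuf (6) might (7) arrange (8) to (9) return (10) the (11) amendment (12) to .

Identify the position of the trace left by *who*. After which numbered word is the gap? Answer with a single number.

12

Before movement: Yusuf might arrange to return the amendment to who.
'who' is the object of the preposition 'to' (recipient of 'return'). It moves to the left edge, and the trace sits right after 'to':
Everyone was asking who Yusuf might arrange to return the amendment to ___.
'to' is word 12.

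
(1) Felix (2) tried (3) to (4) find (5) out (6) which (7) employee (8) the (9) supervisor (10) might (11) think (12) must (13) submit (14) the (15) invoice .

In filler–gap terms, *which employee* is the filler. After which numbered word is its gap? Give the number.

11

Pre-movement form: The supervisor might think which employee must submit the invoice.
'which employee' functions as the subject of the clause embedded under 'think'. Wh-movement fronts it, leaving a gap right after 'think':
Felix tried to find out which employee the supervisor might think ___ must submit the invoice.
'think' is word 11.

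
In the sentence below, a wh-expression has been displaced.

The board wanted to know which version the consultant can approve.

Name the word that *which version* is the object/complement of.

Underlying clause: The consultant can approve which version.
The filler 'which version' is interpreted as the direct object of 'approve'. Wh-movement fronts it, leaving a gap right after 'approve':
The board wanted to know which version the consultant can approve ___.

approve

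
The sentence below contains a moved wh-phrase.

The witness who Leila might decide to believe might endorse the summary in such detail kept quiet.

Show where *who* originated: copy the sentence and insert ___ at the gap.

'who' is the subject of the clause embedded under 'believe'. The gap is right after 'believe'.

The witness who Leila might decide to believe ___ might endorse the summary in such detail kept quiet.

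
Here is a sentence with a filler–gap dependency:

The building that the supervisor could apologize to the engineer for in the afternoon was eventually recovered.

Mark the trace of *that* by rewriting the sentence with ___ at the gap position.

The building that the supervisor could apologize to the engineer for ___ in the afternoon was eventually recovered.

'that' functions as the object of the preposition 'for'. The gap is right after 'for'.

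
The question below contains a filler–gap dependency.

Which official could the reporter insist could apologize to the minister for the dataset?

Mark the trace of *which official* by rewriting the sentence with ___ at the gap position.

Pre-movement form: The reporter could insist which official could apologize to the minister for the dataset.
'which official' functions as the subject of the clause embedded under 'insist'. The gap is right after 'insist'.

Which official could the reporter insist ___ could apologize to the minister for the dataset?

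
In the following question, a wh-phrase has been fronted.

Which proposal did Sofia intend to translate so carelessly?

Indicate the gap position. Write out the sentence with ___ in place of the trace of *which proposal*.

Which proposal did Sofia intend to translate ___ so carelessly?

Before movement: Sofia did intend to translate which proposal so carelessly.
'which proposal' functions as the direct object of 'translate'. The gap is right after 'translate'.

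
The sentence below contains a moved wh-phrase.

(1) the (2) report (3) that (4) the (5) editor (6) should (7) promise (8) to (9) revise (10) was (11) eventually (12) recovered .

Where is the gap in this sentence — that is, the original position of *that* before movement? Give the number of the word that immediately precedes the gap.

The filler 'that' is interpreted as the direct object of 'revise'. Wh-movement fronts it, leaving a gap right after 'revise':
The report that the editor should promise to revise ___ was eventually recovered.
'revise' is word 9.

9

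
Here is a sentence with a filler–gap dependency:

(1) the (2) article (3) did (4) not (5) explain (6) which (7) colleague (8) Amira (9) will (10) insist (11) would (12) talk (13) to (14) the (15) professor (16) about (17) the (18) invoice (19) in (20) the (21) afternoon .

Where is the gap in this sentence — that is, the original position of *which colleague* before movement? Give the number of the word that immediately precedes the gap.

10

Underlying clause: Amira will insist which colleague would talk to the professor about the invoice in the afternoon.
The filler 'which colleague' is interpreted as the subject of the clause embedded under 'insist'. It moves to the left edge, and the trace sits right after 'insist':
The article did not explain which colleague Amira will insist ___ would talk to the professor about the invoice in the afternoon.
'insist' is word 10.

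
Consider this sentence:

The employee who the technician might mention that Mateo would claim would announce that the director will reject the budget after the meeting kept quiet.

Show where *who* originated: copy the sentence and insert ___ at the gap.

The employee who the technician might mention that Mateo would claim ___ would announce that the director will reject the budget after the meeting kept quiet.

'who' is the subject of the clause embedded under 'claim'. The gap is right after 'claim'.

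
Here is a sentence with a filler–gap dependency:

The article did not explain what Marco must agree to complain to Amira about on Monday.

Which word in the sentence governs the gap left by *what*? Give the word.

Before movement: Marco must agree to complain to Amira about what on Monday.
The filler 'what' is interpreted as the object of the preposition 'about'. It moves to the left edge, and the trace sits right after 'about':
The article did not explain what Marco must agree to complain to Amira about ___ on Monday.

about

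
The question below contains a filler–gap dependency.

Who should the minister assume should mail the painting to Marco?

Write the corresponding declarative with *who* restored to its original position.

'who' functions as the subject of the clause embedded under 'assume'. It moves to the left edge, and the trace sits right after 'assume':
Who should the minister assume ___ should mail the painting to Marco?

The minister should assume who should mail the painting to Marco.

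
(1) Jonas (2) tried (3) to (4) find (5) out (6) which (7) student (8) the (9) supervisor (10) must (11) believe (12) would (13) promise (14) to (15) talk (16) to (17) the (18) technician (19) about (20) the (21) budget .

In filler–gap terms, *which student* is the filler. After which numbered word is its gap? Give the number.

Pre-movement form: The supervisor must believe which student would promise to talk to the technician about the budget.
'which student' is the subject of the clause embedded under 'believe'. It moves to the left edge, and the trace sits right after 'believe':
Jonas tried to find out which student the supervisor must believe ___ would promise to talk to the technician about the budget.
'believe' is word 11.

11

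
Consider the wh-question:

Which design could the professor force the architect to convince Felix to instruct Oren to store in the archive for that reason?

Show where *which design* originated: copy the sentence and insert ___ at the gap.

Which design could the professor force the architect to convince Felix to instruct Oren to store ___ in the archive for that reason?

In situ: The professor could force the architect to convince Felix to instruct Oren to store which design in the archive for that reason.
The filler 'which design' is interpreted as the direct object of 'store'. The gap is right after 'store'.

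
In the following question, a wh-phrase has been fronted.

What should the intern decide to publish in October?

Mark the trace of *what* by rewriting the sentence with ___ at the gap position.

What should the intern decide to publish ___ in October?

Underlying clause: The intern should decide to publish what in October.
'what' functions as the direct object of 'publish'. The gap is right after 'publish'.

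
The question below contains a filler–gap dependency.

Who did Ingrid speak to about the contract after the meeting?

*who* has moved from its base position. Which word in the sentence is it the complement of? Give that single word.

to

Underlying clause: Ingrid did speak to who about the contract after the meeting.
'who' functions as the object of the preposition 'to'. Wh-movement fronts it, leaving a gap right after 'to':
Who did Ingrid speak to ___ about the contract after the meeting?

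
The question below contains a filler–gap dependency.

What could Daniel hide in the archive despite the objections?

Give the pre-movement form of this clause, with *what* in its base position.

'what' functions as the direct object of 'hide'. Wh-movement fronts it, leaving a gap right after 'hide':
What could Daniel hide ___ in the archive despite the objections?

Daniel could hide what in the archive despite the objections.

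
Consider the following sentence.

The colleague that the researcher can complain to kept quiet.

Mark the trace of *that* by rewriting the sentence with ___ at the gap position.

'that' functions as the object of the preposition 'to'. The gap is right after 'to'.

The colleague that the researcher can complain to ___ kept quiet.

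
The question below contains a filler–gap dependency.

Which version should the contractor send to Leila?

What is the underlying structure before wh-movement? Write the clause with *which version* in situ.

The filler 'which version' is interpreted as the direct object of 'send'. Wh-movement fronts it, leaving a gap right after 'send':
Which version should the contractor send ___ to Leila?

The contractor should send which version to Leila.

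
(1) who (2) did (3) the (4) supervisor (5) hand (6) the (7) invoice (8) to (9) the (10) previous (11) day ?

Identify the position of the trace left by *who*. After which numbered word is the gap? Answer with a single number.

Pre-movement form: The supervisor did hand the invoice to who the previous day.
'who' functions as the object of the preposition 'to' (recipient of 'hand'). It moves to the left edge, and the trace sits right after 'to':
Who did the supervisor hand the invoice to ___ the previous day?
'to' is word 8.

8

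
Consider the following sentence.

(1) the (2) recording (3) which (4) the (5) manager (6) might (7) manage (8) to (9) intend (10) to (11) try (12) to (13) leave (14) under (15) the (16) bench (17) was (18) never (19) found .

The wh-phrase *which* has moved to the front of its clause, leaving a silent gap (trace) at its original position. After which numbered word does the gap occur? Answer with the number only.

13

'which' is the direct object of 'leave'. It moves to the left edge, and the trace sits right after 'leave':
The recording which the manager might manage to intend to try to leave ___ under the bench was never found.
'leave' is word 13.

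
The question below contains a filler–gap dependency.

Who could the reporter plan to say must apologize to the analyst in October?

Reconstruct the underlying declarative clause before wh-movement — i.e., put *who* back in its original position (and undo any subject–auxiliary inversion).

The reporter could plan to say who must apologize to the analyst in October.

The filler 'who' is interpreted as the subject of the clause embedded under 'say'. It moves to the left edge, and the trace sits right after 'say':
Who could the reporter plan to say ___ must apologize to the analyst in October?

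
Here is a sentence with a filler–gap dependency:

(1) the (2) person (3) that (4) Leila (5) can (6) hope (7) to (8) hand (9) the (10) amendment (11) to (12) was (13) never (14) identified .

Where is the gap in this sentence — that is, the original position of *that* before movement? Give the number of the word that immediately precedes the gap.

'that' functions as the object of the preposition 'to' (recipient of 'hand'). Fronting leaves a gap immediately after 'to':
The person that Leila can hope to hand the amendment to ___ was never identified.
'to' is word 11.

11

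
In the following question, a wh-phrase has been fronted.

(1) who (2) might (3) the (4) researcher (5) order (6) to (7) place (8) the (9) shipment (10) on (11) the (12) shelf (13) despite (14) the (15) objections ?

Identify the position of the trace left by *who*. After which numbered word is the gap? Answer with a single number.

Before movement: The researcher might order who to place the shipment on the shelf despite the objections.
'who' is the direct object of 'order'. Fronting leaves a gap immediately after 'order':
Who might the researcher order ___ to place the shipment on the shelf despite the objections?
'order' is word 5.

5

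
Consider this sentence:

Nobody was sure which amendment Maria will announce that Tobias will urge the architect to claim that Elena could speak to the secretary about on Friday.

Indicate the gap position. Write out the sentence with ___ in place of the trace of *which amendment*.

Before movement: Maria will announce that Tobias will urge the architect to claim that Elena could speak to the secretary about which amendment on Friday.
The filler 'which amendment' is interpreted as the object of the preposition 'about'. The gap is right after 'about'.

Nobody was sure which amendment Maria will announce that Tobias will urge the architect to claim that Elena could speak to the secretary about ___ on Friday.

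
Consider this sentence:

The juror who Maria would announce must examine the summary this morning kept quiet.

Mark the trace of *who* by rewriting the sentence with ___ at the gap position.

'who' functions as the subject of the clause embedded under 'announce'. The gap is right after 'announce'.

The juror who Maria would announce ___ must examine the summary this morning kept quiet.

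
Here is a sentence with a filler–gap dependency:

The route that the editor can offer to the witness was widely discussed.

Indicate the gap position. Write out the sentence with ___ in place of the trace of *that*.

The filler 'that' is interpreted as the direct object of 'offer'. The gap is right after 'offer'.

The route that the editor can offer ___ to the witness was widely discussed.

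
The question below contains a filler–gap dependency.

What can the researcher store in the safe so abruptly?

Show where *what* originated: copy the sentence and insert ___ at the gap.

In situ: The researcher can store what in the safe so abruptly.
The filler 'what' is interpreted as the direct object of 'store'. The gap is right after 'store'.

What can the researcher store ___ in the safe so abruptly?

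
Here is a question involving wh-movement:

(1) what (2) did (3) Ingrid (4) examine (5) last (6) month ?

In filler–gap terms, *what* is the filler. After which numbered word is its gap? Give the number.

Before movement: Ingrid did examine what last month.
'what' functions as the direct object of 'examine'. Wh-movement fronts it, leaving a gap right after 'examine':
What did Ingrid examine ___ last month?
'examine' is word 4.

4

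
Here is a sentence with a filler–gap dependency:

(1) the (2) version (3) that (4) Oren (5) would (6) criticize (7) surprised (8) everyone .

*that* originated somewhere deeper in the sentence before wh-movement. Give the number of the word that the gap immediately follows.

'that' functions as the direct object of 'criticize'. It moves to the left edge, and the trace sits right after 'criticize':
The version that Oren would criticize ___ surprised everyone.
'criticize' is word 6.

6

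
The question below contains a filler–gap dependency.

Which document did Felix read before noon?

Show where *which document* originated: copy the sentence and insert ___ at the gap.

Which document did Felix read ___ before noon?

Underlying clause: Felix did read which document before noon.
'which document' is the direct object of 'read'. The gap is right after 'read'.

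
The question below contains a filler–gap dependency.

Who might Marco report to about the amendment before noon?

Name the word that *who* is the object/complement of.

to

In situ: Marco might report to who about the amendment before noon.
The filler 'who' is interpreted as the object of the preposition 'to'. It moves to the left edge, and the trace sits right after 'to':
Who might Marco report to ___ about the amendment before noon?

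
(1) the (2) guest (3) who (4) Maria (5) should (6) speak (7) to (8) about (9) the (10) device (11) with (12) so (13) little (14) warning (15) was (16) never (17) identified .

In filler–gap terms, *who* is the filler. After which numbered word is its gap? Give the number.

'who' functions as the object of the preposition 'to'. Wh-movement fronts it, leaving a gap right after 'to':
The guest who Maria should speak to ___ about the device with so little warning was never identified.
'to' is word 7.

7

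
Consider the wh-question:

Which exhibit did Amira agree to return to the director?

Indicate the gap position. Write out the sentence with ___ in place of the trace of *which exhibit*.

Pre-movement form: Amira did agree to return which exhibit to the director.
The filler 'which exhibit' is interpreted as the direct object of 'return'. The gap is right after 'return'.

Which exhibit did Amira agree to return ___ to the director?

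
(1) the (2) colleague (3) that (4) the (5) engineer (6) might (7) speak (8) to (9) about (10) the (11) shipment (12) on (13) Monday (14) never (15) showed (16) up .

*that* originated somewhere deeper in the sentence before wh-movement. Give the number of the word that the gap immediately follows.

'that' is the object of the preposition 'to'. Fronting leaves a gap immediately after 'to':
The colleague that the engineer might speak to ___ about the shipment on Monday never showed up.
'to' is word 8.

8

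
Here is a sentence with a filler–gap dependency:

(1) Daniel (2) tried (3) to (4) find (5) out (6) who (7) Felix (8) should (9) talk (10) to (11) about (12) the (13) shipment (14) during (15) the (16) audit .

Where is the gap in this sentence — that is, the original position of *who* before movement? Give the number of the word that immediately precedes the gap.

Before movement: Felix should talk to who about the shipment during the audit.
'who' is the object of the preposition 'to'. Wh-movement fronts it, leaving a gap right after 'to':
Daniel tried to find out who Felix should talk to ___ about the shipment during the audit.
'to' is word 10.

10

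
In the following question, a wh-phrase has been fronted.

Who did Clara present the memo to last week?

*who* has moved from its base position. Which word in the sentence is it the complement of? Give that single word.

to

Underlying clause: Clara did present the memo to who last week.
'who' functions as the object of the preposition 'to' (recipient of 'present'). Wh-movement fronts it, leaving a gap right after 'to':
Who did Clara present the memo to ___ last week?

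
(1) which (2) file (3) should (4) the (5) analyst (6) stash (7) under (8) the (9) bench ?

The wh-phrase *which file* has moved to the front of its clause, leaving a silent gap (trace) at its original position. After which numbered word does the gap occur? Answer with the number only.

Underlying clause: The analyst should stash which file under the bench.
'which file' is the direct object of 'stash'. It moves to the left edge, and the trace sits right after 'stash':
Which file should the analyst stash ___ under the bench?
'stash' is word 6.

6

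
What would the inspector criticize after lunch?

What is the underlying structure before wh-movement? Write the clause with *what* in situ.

The inspector would criticize what after lunch.

The filler 'what' is interpreted as the direct object of 'criticize'. Fronting leaves a gap immediately after 'criticize':
What would the inspector criticize ___ after lunch?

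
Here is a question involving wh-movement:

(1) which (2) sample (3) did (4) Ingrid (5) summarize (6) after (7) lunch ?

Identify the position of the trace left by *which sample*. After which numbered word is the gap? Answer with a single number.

5

Pre-movement form: Ingrid did summarize which sample after lunch.
The filler 'which sample' is interpreted as the direct object of 'summarize'. Wh-movement fronts it, leaving a gap right after 'summarize':
Which sample did Ingrid summarize ___ after lunch?
'summarize' is word 5.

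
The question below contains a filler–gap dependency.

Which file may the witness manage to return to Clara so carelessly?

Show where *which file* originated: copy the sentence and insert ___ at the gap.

Which file may the witness manage to return ___ to Clara so carelessly?

Pre-movement form: The witness may manage to return which file to Clara so carelessly.
'which file' is the direct object of 'return'. The gap is right after 'return'.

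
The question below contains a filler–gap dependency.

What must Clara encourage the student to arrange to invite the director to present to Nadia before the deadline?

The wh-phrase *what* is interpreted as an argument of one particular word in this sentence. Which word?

In situ: Clara must encourage the student to arrange to invite the director to present what to Nadia before the deadline.
'what' is the direct object of 'present'. Fronting leaves a gap immediately after 'present':
What must Clara encourage the student to arrange to invite the director to present ___ to Nadia before the deadline?

present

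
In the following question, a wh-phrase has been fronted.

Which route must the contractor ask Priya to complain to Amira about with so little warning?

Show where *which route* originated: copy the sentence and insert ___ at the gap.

Underlying clause: The contractor must ask Priya to complain to Amira about which route with so little warning.
'which route' is the object of the preposition 'about'. The gap is right after 'about'.

Which route must the contractor ask Priya to complain to Amira about ___ with so little warning?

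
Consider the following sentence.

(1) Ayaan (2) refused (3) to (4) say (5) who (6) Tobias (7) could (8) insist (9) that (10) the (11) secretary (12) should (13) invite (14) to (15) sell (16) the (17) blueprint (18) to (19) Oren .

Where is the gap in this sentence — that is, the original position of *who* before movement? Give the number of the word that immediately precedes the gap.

Before movement: Tobias could insist that the secretary should invite who to sell the blueprint to Oren.
'who' is the direct object of 'invite'. It moves to the left edge, and the trace sits right after 'invite':
Ayaan refused to say who Tobias could insist that the secretary should invite ___ to sell the blueprint to Oren.
'invite' is word 13.

13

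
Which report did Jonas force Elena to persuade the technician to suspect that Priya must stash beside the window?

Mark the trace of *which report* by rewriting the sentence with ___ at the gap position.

Underlying clause: Jonas did force Elena to persuade the technician to suspect that Priya must stash which report beside the window.
'which report' functions as the direct object of 'stash'. The gap is right after 'stash'.

Which report did Jonas force Elena to persuade the technician to suspect that Priya must stash ___ beside the window?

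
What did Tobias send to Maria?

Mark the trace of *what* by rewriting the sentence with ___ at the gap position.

In situ: Tobias did send what to Maria.
The filler 'what' is interpreted as the direct object of 'send'. The gap is right after 'send'.

What did Tobias send ___ to Maria?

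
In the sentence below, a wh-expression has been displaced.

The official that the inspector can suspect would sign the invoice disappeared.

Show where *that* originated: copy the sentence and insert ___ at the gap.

The official that the inspector can suspect ___ would sign the invoice disappeared.

'that' functions as the subject of the clause embedded under 'suspect'. The gap is right after 'suspect'.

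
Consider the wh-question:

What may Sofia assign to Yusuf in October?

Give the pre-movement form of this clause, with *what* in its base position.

Sofia may assign what to Yusuf in October.

'what' is the direct object of 'assign'. Wh-movement fronts it, leaving a gap right after 'assign':
What may Sofia assign ___ to Yusuf in October?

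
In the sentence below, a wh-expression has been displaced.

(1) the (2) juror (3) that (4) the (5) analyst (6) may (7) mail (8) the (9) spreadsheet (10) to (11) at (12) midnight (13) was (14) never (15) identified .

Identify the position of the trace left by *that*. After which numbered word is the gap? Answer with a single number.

10

'that' functions as the object of the preposition 'to' (recipient of 'mail'). Wh-movement fronts it, leaving a gap right after 'to':
The juror that the analyst may mail the spreadsheet to ___ at midnight was never identified.
'to' is word 10.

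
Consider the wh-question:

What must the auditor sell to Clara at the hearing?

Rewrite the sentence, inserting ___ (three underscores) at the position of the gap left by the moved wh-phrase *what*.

What must the auditor sell ___ to Clara at the hearing?

Underlying clause: The auditor must sell what to Clara at the hearing.
The filler 'what' is interpreted as the direct object of 'sell'. The gap is right after 'sell'.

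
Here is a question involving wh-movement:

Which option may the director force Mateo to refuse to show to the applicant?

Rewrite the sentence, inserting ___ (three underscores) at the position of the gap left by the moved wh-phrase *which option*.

Which option may the director force Mateo to refuse to show ___ to the applicant?

Pre-movement form: The director may force Mateo to refuse to show which option to the applicant.
'which option' is the direct object of 'show'. The gap is right after 'show'.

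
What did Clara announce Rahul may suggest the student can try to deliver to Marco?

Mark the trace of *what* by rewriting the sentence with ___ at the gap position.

Pre-movement form: Clara did announce Rahul may suggest the student can try to deliver what to Marco.
The filler 'what' is interpreted as the direct object of 'deliver'. The gap is right after 'deliver'.

What did Clara announce Rahul may suggest the student can try to deliver ___ to Marco?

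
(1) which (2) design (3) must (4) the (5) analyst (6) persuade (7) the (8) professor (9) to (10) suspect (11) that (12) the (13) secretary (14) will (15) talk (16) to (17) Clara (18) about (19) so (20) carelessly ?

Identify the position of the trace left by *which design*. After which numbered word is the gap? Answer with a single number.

18

Before movement: The analyst must persuade the professor to suspect that the secretary will talk to Clara about which design so carelessly.
The filler 'which design' is interpreted as the object of the preposition 'about'. Wh-movement fronts it, leaving a gap right after 'about':
Which design must the analyst persuade the professor to suspect that the secretary will talk to Clara about ___ so carelessly?
'about' is word 18.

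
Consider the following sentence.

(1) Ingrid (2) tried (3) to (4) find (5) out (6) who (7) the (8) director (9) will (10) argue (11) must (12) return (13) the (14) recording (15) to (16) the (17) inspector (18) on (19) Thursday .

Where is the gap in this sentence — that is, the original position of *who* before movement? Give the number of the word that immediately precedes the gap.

10

Underlying clause: The director will argue who must return the recording to the inspector on Thursday.
'who' functions as the subject of the clause embedded under 'argue'. Wh-movement fronts it, leaving a gap right after 'argue':
Ingrid tried to find out who the director will argue ___ must return the recording to the inspector on Thursday.
'argue' is word 10.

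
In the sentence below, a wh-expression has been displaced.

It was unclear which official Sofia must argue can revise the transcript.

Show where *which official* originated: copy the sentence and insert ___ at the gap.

It was unclear which official Sofia must argue ___ can revise the transcript.

Pre-movement form: Sofia must argue which official can revise the transcript.
'which official' is the subject of the clause embedded under 'argue'. The gap is right after 'argue'.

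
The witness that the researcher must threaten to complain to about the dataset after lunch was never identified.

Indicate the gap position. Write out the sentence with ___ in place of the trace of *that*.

The witness that the researcher must threaten to complain to ___ about the dataset after lunch was never identified.

'that' functions as the object of the preposition 'to'. The gap is right after 'to'.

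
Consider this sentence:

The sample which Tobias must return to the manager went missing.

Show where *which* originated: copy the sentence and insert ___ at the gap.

The sample which Tobias must return ___ to the manager went missing.

'which' is the direct object of 'return'. The gap is right after 'return'.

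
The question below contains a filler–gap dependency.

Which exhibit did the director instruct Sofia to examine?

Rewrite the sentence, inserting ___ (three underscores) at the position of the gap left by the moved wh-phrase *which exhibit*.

Which exhibit did the director instruct Sofia to examine ___?

Pre-movement form: The director did instruct Sofia to examine which exhibit.
'which exhibit' functions as the direct object of 'examine'. The gap is right after 'examine'.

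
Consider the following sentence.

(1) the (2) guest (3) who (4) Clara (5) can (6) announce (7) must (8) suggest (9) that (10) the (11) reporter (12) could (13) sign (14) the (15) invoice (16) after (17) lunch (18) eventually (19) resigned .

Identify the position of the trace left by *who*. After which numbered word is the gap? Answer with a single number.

The filler 'who' is interpreted as the subject of the clause embedded under 'announce'. Wh-movement fronts it, leaving a gap right after 'announce':
The guest who Clara can announce ___ must suggest that the reporter could sign the invoice after lunch eventually resigned.
'announce' is word 6.

6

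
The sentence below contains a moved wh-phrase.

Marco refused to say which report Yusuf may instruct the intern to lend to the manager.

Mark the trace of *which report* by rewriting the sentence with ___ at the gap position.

Underlying clause: Yusuf may instruct the intern to lend which report to the manager.
The filler 'which report' is interpreted as the direct object of 'lend'. The gap is right after 'lend'.

Marco refused to say which report Yusuf may instruct the intern to lend ___ to the manager.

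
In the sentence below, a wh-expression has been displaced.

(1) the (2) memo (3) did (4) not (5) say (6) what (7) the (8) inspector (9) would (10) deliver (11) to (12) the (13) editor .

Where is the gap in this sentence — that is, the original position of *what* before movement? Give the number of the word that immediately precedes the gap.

10

In situ: The inspector would deliver what to the editor.
'what' is the direct object of 'deliver'. Wh-movement fronts it, leaving a gap right after 'deliver':
The memo did not say what the inspector would deliver ___ to the editor.
'deliver' is word 10.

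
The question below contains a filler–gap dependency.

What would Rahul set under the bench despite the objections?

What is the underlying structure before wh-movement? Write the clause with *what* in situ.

Rahul would set what under the bench despite the objections.

'what' functions as the direct object of 'set'. It moves to the left edge, and the trace sits right after 'set':
What would Rahul set ___ under the bench despite the objections?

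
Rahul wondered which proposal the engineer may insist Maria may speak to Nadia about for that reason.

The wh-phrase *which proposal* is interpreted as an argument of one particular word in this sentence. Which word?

In situ: The engineer may insist Maria may speak to Nadia about which proposal for that reason.
The filler 'which proposal' is interpreted as the object of the preposition 'about'. It moves to the left edge, and the trace sits right after 'about':
Rahul wondered which proposal the engineer may insist Maria may speak to Nadia about ___ for that reason.

about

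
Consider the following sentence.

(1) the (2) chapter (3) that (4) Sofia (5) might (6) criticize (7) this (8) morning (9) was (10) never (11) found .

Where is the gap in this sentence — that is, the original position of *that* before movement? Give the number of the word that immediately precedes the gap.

6

'that' functions as the direct object of 'criticize'. It moves to the left edge, and the trace sits right after 'criticize':
The chapter that Sofia might criticize ___ this morning was never found.
'criticize' is word 6.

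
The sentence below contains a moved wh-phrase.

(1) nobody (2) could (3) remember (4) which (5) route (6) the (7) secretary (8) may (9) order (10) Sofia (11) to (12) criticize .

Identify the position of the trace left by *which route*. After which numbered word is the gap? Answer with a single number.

Underlying clause: The secretary may order Sofia to criticize which route.
'which route' is the direct object of 'criticize'. Wh-movement fronts it, leaving a gap right after 'criticize':
Nobody could remember which route the secretary may order Sofia to criticize ___.
'criticize' is word 12.

12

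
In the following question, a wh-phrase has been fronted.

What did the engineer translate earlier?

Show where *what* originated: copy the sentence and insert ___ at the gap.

Before movement: The engineer did translate what earlier.
'what' functions as the direct object of 'translate'. The gap is right after 'translate'.

What did the engineer translate ___ earlier?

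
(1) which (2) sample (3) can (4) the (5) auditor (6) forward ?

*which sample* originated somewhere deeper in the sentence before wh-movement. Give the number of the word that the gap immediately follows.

6

Underlying clause: The auditor can forward which sample.
'which sample' functions as the direct object of 'forward'. Wh-movement fronts it, leaving a gap right after 'forward':
Which sample can the auditor forward ___?
'forward' is word 6.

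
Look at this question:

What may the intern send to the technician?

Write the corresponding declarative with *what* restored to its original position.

'what' is the direct object of 'send'. Fronting leaves a gap immediately after 'send':
What may the intern send ___ to the technician?

The intern may send what to the technician.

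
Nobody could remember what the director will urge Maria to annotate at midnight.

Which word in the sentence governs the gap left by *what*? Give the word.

annotate

Before movement: The director will urge Maria to annotate what at midnight.
'what' functions as the direct object of 'annotate'. Wh-movement fronts it, leaving a gap right after 'annotate':
Nobody could remember what the director will urge Maria to annotate ___ at midnight.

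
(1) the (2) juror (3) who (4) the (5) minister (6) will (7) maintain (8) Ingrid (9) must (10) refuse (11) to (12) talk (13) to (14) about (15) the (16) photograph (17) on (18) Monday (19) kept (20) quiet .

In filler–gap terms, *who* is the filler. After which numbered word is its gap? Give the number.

'who' is the object of the preposition 'to'. Fronting leaves a gap immediately after 'to':
The juror who the minister will maintain Ingrid must refuse to talk to ___ about the photograph on Monday kept quiet.
'to' is word 13.

13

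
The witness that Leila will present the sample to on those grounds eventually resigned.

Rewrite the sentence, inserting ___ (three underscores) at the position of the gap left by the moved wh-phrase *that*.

'that' is the object of the preposition 'to' (recipient of 'present'). The gap is right after 'to'.

The witness that Leila will present the sample to ___ on those grounds eventually resigned.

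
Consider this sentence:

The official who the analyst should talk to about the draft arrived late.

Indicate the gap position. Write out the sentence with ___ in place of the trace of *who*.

'who' functions as the object of the preposition 'to'. The gap is right after 'to'.

The official who the analyst should talk to ___ about the draft arrived late.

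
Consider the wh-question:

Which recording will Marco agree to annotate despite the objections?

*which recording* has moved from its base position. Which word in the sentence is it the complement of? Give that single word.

Before movement: Marco will agree to annotate which recording despite the objections.
'which recording' is the direct object of 'annotate'. Wh-movement fronts it, leaving a gap right after 'annotate':
Which recording will Marco agree to annotate ___ despite the objections?

annotate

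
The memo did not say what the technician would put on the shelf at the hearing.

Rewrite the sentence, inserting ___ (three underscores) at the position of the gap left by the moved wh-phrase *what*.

The memo did not say what the technician would put ___ on the shelf at the hearing.

Pre-movement form: The technician would put what on the shelf at the hearing.
'what' is the direct object of 'put'. The gap is right after 'put'.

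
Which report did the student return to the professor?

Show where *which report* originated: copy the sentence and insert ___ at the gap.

Which report did the student return ___ to the professor?

Pre-movement form: The student did return which report to the professor.
The filler 'which report' is interpreted as the direct object of 'return'. The gap is right after 'return'.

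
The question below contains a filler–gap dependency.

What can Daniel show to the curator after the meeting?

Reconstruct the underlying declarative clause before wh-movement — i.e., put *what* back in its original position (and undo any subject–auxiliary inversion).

Daniel can show what to the curator after the meeting.

The filler 'what' is interpreted as the direct object of 'show'. It moves to the left edge, and the trace sits right after 'show':
What can Daniel show ___ to the curator after the meeting?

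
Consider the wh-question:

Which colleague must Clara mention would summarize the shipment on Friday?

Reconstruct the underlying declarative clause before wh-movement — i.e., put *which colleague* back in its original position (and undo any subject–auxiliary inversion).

Clara must mention which colleague would summarize the shipment on Friday.

The filler 'which colleague' is interpreted as the subject of the clause embedded under 'mention'. It moves to the left edge, and the trace sits right after 'mention':
Which colleague must Clara mention ___ would summarize the shipment on Friday?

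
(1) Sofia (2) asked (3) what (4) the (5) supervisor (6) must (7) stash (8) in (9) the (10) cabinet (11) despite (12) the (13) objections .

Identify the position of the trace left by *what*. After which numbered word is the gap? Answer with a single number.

Underlying clause: The supervisor must stash what in the cabinet despite the objections.
'what' functions as the direct object of 'stash'. It moves to the left edge, and the trace sits right after 'stash':
Sofia asked what the supervisor must stash ___ in the cabinet despite the objections.
'stash' is word 7.

7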